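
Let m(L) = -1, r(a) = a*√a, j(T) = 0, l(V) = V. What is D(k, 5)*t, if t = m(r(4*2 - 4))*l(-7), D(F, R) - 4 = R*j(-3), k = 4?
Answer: 28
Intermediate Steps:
r(a) = a^(3/2)
D(F, R) = 4 (D(F, R) = 4 + R*0 = 4 + 0 = 4)
t = 7 (t = -1*(-7) = 7)
D(k, 5)*t = 4*7 = 28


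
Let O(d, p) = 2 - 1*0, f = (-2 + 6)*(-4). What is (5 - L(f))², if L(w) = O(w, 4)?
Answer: 9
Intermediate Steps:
f = -16 (f = 4*(-4) = -16)
O(d, p) = 2 (O(d, p) = 2 + 0 = 2)
L(w) = 2
(5 - L(f))² = (5 - 1*2)² = (5 - 2)² = 3² = 9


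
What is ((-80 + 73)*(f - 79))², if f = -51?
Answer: 828100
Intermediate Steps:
((-80 + 73)*(f - 79))² = ((-80 + 73)*(-51 - 79))² = (-7*(-130))² = 910² = 828100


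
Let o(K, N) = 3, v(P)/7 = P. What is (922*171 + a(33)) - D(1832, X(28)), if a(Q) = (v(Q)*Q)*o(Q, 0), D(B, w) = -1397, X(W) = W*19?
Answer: 181928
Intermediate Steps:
X(W) = 19*W
v(P) = 7*P
a(Q) = 21*Q**2 (a(Q) = ((7*Q)*Q)*3 = (7*Q**2)*3 = 21*Q**2)
(922*171 + a(33)) - D(1832, X(28)) = (922*171 + 21*33**2) - 1*(-1397) = (157662 + 21*1089) + 1397 = (157662 + 22869) + 1397 = 180531 + 1397 = 181928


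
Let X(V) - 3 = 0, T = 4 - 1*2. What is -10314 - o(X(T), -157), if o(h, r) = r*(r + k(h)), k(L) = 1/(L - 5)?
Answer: -70083/2 ≈ -35042.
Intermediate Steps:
T = 2 (T = 4 - 2 = 2)
k(L) = 1/(-5 + L)
X(V) = 3 (X(V) = 3 + 0 = 3)
o(h, r) = r*(r + 1/(-5 + h))
-10314 - o(X(T), -157) = -10314 - (-157)*(1 - 157*(-5 + 3))/(-5 + 3) = -10314 - (-157)*(1 - 157*(-2))/(-2) = -10314 - (-157)*(-1)*(1 + 314)/2 = -10314 - (-157)*(-1)*315/2 = -10314 - 1*49455/2 = -10314 - 49455/2 = -70083/2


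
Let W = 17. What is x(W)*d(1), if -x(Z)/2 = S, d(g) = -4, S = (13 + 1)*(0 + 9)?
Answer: 1008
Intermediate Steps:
S = 126 (S = 14*9 = 126)
x(Z) = -252 (x(Z) = -2*126 = -252)
x(W)*d(1) = -252*(-4) = 1008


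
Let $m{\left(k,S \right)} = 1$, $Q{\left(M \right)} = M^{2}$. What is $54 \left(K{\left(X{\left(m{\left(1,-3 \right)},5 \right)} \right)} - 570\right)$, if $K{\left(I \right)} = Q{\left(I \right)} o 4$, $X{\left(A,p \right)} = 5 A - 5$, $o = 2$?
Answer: $-30780$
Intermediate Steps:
$X{\left(A,p \right)} = -5 + 5 A$
$K{\left(I \right)} = 8 I^{2}$ ($K{\left(I \right)} = I^{2} \cdot 2 \cdot 4 = 2 I^{2} \cdot 4 = 8 I^{2}$)
$54 \left(K{\left(X{\left(m{\left(1,-3 \right)},5 \right)} \right)} - 570\right) = 54 \left(8 \left(-5 + 5 \cdot 1\right)^{2} - 570\right) = 54 \left(8 \left(-5 + 5\right)^{2} - 570\right) = 54 \left(8 \cdot 0^{2} - 570\right) = 54 \left(8 \cdot 0 - 570\right) = 54 \left(0 - 570\right) = 54 \left(-570\right) = -30780$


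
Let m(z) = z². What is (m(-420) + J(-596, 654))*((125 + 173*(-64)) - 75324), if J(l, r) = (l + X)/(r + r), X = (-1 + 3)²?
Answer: -1658780023564/109 ≈ -1.5218e+10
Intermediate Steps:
X = 4 (X = 2² = 4)
J(l, r) = (4 + l)/(2*r) (J(l, r) = (l + 4)/(r + r) = (4 + l)/((2*r)) = (4 + l)*(1/(2*r)) = (4 + l)/(2*r))
(m(-420) + J(-596, 654))*((125 + 173*(-64)) - 75324) = ((-420)² + (½)*(4 - 596)/654)*((125 + 173*(-64)) - 75324) = (176400 + (½)*(1/654)*(-592))*((125 - 11072) - 75324) = (176400 - 148/327)*(-10947 - 75324) = (57682652/327)*(-86271) = -1658780023564/109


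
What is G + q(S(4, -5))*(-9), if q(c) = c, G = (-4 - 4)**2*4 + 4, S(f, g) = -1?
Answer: 269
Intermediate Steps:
G = 260 (G = (-8)**2*4 + 4 = 64*4 + 4 = 256 + 4 = 260)
G + q(S(4, -5))*(-9) = 260 - 1*(-9) = 260 + 9 = 269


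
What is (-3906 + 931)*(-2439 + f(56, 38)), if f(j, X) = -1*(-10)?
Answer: 7226275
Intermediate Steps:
f(j, X) = 10
(-3906 + 931)*(-2439 + f(56, 38)) = (-3906 + 931)*(-2439 + 10) = -2975*(-2429) = 7226275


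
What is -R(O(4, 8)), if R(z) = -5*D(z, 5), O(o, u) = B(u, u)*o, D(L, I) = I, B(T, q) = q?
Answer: 25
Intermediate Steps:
O(o, u) = o*u (O(o, u) = u*o = o*u)
R(z) = -25 (R(z) = -5*5 = -25)
-R(O(4, 8)) = -1*(-25) = 25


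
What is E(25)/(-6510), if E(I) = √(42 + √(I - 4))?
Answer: -√(42 + √21)/6510 ≈ -0.0010484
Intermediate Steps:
E(I) = √(42 + √(-4 + I))
E(25)/(-6510) = √(42 + √(-4 + 25))/(-6510) = √(42 + √21)*(-1/6510) = -√(42 + √21)/6510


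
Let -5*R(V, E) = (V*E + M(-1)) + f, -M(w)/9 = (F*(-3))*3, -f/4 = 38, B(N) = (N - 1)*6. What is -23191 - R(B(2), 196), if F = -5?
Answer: -115336/5 ≈ -23067.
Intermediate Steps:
B(N) = -6 + 6*N (B(N) = (-1 + N)*6 = -6 + 6*N)
f = -152 (f = -4*38 = -152)
M(w) = -405 (M(w) = -9*(-5*(-3))*3 = -135*3 = -9*45 = -405)
R(V, E) = 557/5 - E*V/5 (R(V, E) = -((V*E - 405) - 152)/5 = -((E*V - 405) - 152)/5 = -((-405 + E*V) - 152)/5 = -(-557 + E*V)/5 = 557/5 - E*V/5)
-23191 - R(B(2), 196) = -23191 - (557/5 - 1/5*196*(-6 + 6*2)) = -23191 - (557/5 - 1/5*196*(-6 + 12)) = -23191 - (557/5 - 1/5*196*6) = -23191 - (557/5 - 1176/5) = -23191 - 1*(-619/5) = -23191 + 619/5 = -115336/5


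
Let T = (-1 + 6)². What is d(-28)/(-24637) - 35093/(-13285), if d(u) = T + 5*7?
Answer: 863789141/327302545 ≈ 2.6391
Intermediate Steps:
T = 25 (T = 5² = 25)
d(u) = 60 (d(u) = 25 + 5*7 = 25 + 35 = 60)
d(-28)/(-24637) - 35093/(-13285) = 60/(-24637) - 35093/(-13285) = 60*(-1/24637) - 35093*(-1/13285) = -60/24637 + 35093/13285 = 863789141/327302545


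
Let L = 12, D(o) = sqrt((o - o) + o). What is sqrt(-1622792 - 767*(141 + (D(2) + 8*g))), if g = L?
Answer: sqrt(-1804571 - 767*sqrt(2)) ≈ 1343.7*I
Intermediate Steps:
D(o) = sqrt(o) (D(o) = sqrt(0 + o) = sqrt(o))
g = 12
sqrt(-1622792 - 767*(141 + (D(2) + 8*g))) = sqrt(-1622792 - 767*(141 + (sqrt(2) + 8*12))) = sqrt(-1622792 - 767*(141 + (sqrt(2) + 96))) = sqrt(-1622792 - 767*(141 + (96 + sqrt(2)))) = sqrt(-1622792 - 767*(237 + sqrt(2))) = sqrt(-1622792 + (-181779 - 767*sqrt(2))) = sqrt(-1804571 - 767*sqrt(2))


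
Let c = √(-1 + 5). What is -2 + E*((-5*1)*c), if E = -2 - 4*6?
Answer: 258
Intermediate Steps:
c = 2 (c = √4 = 2)
E = -26 (E = -2 - 24 = -26)
-2 + E*((-5*1)*c) = -2 - 26*(-5*1)*2 = -2 - (-130)*2 = -2 - 26*(-10) = -2 + 260 = 258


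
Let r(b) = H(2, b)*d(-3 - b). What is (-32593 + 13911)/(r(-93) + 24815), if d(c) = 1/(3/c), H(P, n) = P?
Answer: -18682/24875 ≈ -0.75103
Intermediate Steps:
d(c) = c/3
r(b) = -2 - 2*b/3 (r(b) = 2*((-3 - b)/3) = 2*(-1 - b/3) = -2 - 2*b/3)
(-32593 + 13911)/(r(-93) + 24815) = (-32593 + 13911)/((-2 - 2/3*(-93)) + 24815) = -18682/((-2 + 62) + 24815) = -18682/(60 + 24815) = -18682/24875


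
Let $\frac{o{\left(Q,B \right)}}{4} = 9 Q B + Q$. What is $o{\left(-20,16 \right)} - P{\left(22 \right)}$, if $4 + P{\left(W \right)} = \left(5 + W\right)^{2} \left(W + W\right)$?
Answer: $-43672$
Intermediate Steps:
$o{\left(Q,B \right)} = 4 Q + 36 B Q$ ($o{\left(Q,B \right)} = 4 \left(9 Q B + Q\right) = 4 \left(9 B Q + Q\right) = 4 \left(Q + 9 B Q\right) = 4 Q + 36 B Q$)
$P{\left(W \right)} = -4 + 2 W \left(5 + W\right)^{2}$ ($P{\left(W \right)} = -4 + \left(5 + W\right)^{2} \left(W + W\right) = -4 + \left(5 + W\right)^{2} \cdot 2 W = -4 + 2 W \left(5 + W\right)^{2}$)
$o{\left(-20,16 \right)} - P{\left(22 \right)} = 4 \left(-20\right) \left(1 + 9 \cdot 16\right) - \left(-4 + 2 \cdot 22 \left(5 + 22\right)^{2}\right) = 4 \left(-20\right) \left(1 + 144\right) - \left(-4 + 2 \cdot 22 \cdot 27^{2}\right) = 4 \left(-20\right) 145 - \left(-4 + 2 \cdot 22 \cdot 729\right) = -11600 - \left(-4 + 32076\right) = -11600 - 32072 = -43672$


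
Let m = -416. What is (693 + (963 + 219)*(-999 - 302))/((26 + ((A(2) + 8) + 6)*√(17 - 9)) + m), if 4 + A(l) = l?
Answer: 33303595/8386 + 1024726*√2/4193 ≈ 4317.0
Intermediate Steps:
A(l) = -4 + l
(693 + (963 + 219)*(-999 - 302))/((26 + ((A(2) + 8) + 6)*√(17 - 9)) + m) = (693 + (963 + 219)*(-999 - 302))/((26 + (((-4 + 2) + 8) + 6)*√(17 - 9)) - 416) = (693 + 1182*(-1301))/((26 + ((-2 + 8) + 6)*√8) - 416) = (693 - 1537782)/((26 + (6 + 6)*(2*√2)) - 416) = -1537089/((26 + 12*(2*√2)) - 416) = -1537089/((26 + 24*√2) - 416) = -1537089/(-390 + 24*√2)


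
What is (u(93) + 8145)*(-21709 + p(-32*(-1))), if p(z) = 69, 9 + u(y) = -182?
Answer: -172124560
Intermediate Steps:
u(y) = -191 (u(y) = -9 - 182 = -191)
(u(93) + 8145)*(-21709 + p(-32*(-1))) = (-191 + 8145)*(-21709 + 69) = 7954*(-21640) = -172124560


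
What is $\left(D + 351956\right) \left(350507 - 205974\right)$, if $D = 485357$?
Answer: $121019359829$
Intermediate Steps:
$\left(D + 351956\right) \left(350507 - 205974\right) = \left(485357 + 351956\right) \left(350507 - 205974\right) = 837313 \cdot 144533 = 121019359829$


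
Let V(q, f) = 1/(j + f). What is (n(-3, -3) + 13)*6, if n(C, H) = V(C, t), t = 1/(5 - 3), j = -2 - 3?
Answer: 230/3 ≈ 76.667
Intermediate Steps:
j = -5
t = ½ (t = 1/2 = ½ ≈ 0.50000)
V(q, f) = 1/(-5 + f)
n(C, H) = -2/9 (n(C, H) = 1/(-5 + ½) = 1/(-9/2) = -2/9)
(n(-3, -3) + 13)*6 = (-2/9 + 13)*6 = (115/9)*6 = 230/3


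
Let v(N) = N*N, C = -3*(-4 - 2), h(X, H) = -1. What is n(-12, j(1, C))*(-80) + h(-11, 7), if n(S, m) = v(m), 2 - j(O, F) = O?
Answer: -81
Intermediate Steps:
C = 18 (C = -3*(-6) = 18)
j(O, F) = 2 - O
v(N) = N²
n(S, m) = m²
n(-12, j(1, C))*(-80) + h(-11, 7) = (2 - 1*1)²*(-80) - 1 = (2 - 1)²*(-80) - 1 = 1²*(-80) - 1 = 1*(-80) - 1 = -80 - 1 = -81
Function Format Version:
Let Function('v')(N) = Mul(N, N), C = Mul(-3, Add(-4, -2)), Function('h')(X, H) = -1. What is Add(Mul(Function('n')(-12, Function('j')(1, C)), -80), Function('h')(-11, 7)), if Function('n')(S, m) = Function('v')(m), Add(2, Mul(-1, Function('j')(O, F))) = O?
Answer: -81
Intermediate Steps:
C = 18 (C = Mul(-3, -6) = 18)
Function('j')(O, F) = Add(2, Mul(-1, O))
Function('v')(N) = Pow(N, 2)
Function('n')(S, m) = Pow(m, 2)
Add(Mul(Function('n')(-12, Function('j')(1, C)), -80), Function('h')(-11, 7)) = Add(Mul(Pow(Add(2, Mul(-1, 1)), 2), -80), -1) = Add(Mul(Pow(Add(2, -1), 2), -80), -1) = Add(Mul(Pow(1, 2), -80), -1) = Add(Mul(1, -80), -1) = Add(-80, -1) = -81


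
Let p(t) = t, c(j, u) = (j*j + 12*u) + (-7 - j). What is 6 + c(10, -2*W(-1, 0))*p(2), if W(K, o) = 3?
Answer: 28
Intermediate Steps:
c(j, u) = -7 + j² - j + 12*u (c(j, u) = (j² + 12*u) + (-7 - j) = -7 + j² - j + 12*u)
6 + c(10, -2*W(-1, 0))*p(2) = 6 + (-7 + 10² - 1*10 + 12*(-2*3))*2 = 6 + (-7 + 100 - 10 + 12*(-6))*2 = 6 + (-7 + 100 - 10 - 72)*2 = 6 + 11*2 = 6 + 22 = 28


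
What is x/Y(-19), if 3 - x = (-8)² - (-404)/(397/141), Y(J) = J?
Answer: 81181/7543 ≈ 10.762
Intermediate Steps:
x = -81181/397 (x = 3 - ((-8)² - (-404)/(397/141)) = 3 - (64 - (-404)/(397*(1/141))) = 3 - (64 - (-404)/397/141) = 3 - (64 - (-404)*141/397) = 3 - (64 - 1*(-56964/397)) = 3 - (64 + 56964/397) = 3 - 1*82372/397 = 3 - 82372/397 = -81181/397 ≈ -204.49)
x/Y(-19) = -81181/397/(-19) = -81181/397*(-1/19) = 81181/7543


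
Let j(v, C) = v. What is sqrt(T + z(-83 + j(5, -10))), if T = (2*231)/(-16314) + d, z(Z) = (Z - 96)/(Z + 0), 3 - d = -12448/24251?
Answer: sqrt(4199886246403789409)/857200097 ≈ 2.3908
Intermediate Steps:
d = 85201/24251 (d = 3 - (-12448)/24251 = 3 - 1*(-12448/24251) = 3 + 12448/24251 = 85201/24251 ≈ 3.5133)
z(Z) = (-96 + Z)/Z
T = 229794192/65938469 (T = (2*231)/(-16314) + 85201/24251 = 462*(-1/16314) + 85201/24251 = -77/2719 + 85201/24251 = 229794192/65938469 ≈ 3.4850)
sqrt(T + z(-83 + j(5, -10))) = sqrt(229794192/65938469 + (-96 + (-83 + 5))/(-83 + 5)) = sqrt(229794192/65938469 + (-96 - 78)/(-78)) = sqrt(229794192/65938469 - 1/78*(-174)) = sqrt(229794192/65938469 + 29/13) = sqrt(4899540097/857200097) = sqrt(4199886246403789409)/857200097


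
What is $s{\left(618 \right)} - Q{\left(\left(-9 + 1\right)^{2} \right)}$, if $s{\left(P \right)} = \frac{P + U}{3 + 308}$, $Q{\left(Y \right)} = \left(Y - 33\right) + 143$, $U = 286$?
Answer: $- \frac{53210}{311} \approx -171.09$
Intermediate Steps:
$Q{\left(Y \right)} = 110 + Y$ ($Q{\left(Y \right)} = \left(-33 + Y\right) + 143 = 110 + Y$)
$s{\left(P \right)} = \frac{286}{311} + \frac{P}{311}$ ($s{\left(P \right)} = \frac{P + 286}{3 + 308} = \frac{286 + P}{311} = \left(286 + P\right) \frac{1}{311} = \frac{286}{311} + \frac{P}{311}$)
$s{\left(618 \right)} - Q{\left(\left(-9 + 1\right)^{2} \right)} = \left(\frac{286}{311} + \frac{1}{311} \cdot 618\right) - \left(110 + \left(-9 + 1\right)^{2}\right) = \left(\frac{286}{311} + \frac{618}{311}\right) - \left(110 + \left(-8\right)^{2}\right) = \frac{904}{311} - \left(110 + 64\right) = \frac{904}{311} - 174 = - \frac{53210}{311}$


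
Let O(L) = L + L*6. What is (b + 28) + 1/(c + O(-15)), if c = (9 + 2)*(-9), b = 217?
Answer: 49979/204 ≈ 245.00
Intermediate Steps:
c = -99 (c = 11*(-9) = -99)
O(L) = 7*L (O(L) = L + 6*L = 7*L)
(b + 28) + 1/(c + O(-15)) = (217 + 28) + 1/(-99 + 7*(-15)) = 245 + 1/(-99 - 105) = 245 + 1/(-204) = 245 - 1/204 = 49979/204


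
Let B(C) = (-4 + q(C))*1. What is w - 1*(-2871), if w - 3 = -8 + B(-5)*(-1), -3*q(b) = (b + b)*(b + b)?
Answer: 8710/3 ≈ 2903.3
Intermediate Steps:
q(b) = -4*b²/3 (q(b) = -(b + b)*(b + b)/3 = -2*b*2*b/3 = -4*b²/3)
B(C) = -4 - 4*C²/3 (B(C) = (-4 - 4*C²/3)*1 = -4 - 4*C²/3)
w = 97/3 (w = 3 + (-8 + (-4 - 4/3*(-5)²)*(-1)) = 3 + (-8 + (-4 - 4/3*25)*(-1)) = 3 + (-8 + (-4 - 100/3)*(-1)) = 3 + (-8 - 112/3*(-1)) = 3 + (-8 + 112/3) = 3 + 88/3 = 97/3 ≈ 32.333)
w - 1*(-2871) = 97/3 - 1*(-2871) = 97/3 + 2871 = 8710/3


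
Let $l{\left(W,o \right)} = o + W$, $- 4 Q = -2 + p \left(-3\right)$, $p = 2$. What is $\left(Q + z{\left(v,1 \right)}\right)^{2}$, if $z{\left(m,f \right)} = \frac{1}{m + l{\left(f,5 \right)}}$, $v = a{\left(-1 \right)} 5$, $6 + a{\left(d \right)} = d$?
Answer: $\frac{3249}{841} \approx 3.8633$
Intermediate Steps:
$a{\left(d \right)} = -6 + d$
$Q = 2$ ($Q = - \frac{-2 + 2 \left(-3\right)}{4} = - \frac{-2 - 6}{4} = \left(- \frac{1}{4}\right) \left(-8\right) = 2$)
$l{\left(W,o \right)} = W + o$
$v = -35$ ($v = \left(-6 - 1\right) 5 = \left(-7\right) 5 = -35$)
$z{\left(m,f \right)} = \frac{1}{5 + f + m}$ ($z{\left(m,f \right)} = \frac{1}{m + \left(f + 5\right)} = \frac{1}{m + \left(5 + f\right)} = \frac{1}{5 + f + m}$)
$\left(Q + z{\left(v,1 \right)}\right)^{2} = \left(2 + \frac{1}{5 + 1 - 35}\right)^{2} = \left(2 + \frac{1}{-29}\right)^{2} = \left(2 - \frac{1}{29}\right)^{2} = \left(\frac{57}{29}\right)^{2} = \frac{3249}{841}$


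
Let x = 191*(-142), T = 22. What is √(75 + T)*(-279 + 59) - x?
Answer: 27122 - 220*√97 ≈ 24955.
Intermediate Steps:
x = -27122
√(75 + T)*(-279 + 59) - x = √(75 + 22)*(-279 + 59) - 1*(-27122) = √97*(-220) + 27122 = -220*√97 + 27122 = 27122 - 220*√97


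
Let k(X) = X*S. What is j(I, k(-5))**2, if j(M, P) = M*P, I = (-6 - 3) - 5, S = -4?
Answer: 78400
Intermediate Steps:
k(X) = -4*X (k(X) = X*(-4) = -4*X)
I = -14 (I = -9 - 5 = -14)
j(I, k(-5))**2 = (-(-56)*(-5))**2 = (-14*20)**2 = (-280)**2 = 78400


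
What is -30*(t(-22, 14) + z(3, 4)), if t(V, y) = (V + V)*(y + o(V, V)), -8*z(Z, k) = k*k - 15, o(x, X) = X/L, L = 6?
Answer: 54575/4 ≈ 13644.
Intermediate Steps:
o(x, X) = X/6
z(Z, k) = 15/8 - k²/8 (z(Z, k) = -(k*k - 15)/8 = -(k² - 15)/8 = -(-15 + k²)/8 = 15/8 - k²/8)
t(V, y) = 2*V*(y + V/6) (t(V, y) = (V + V)*(y + V/6) = (2*V)*(y + V/6) = 2*V*(y + V/6))
-30*(t(-22, 14) + z(3, 4)) = -30*((⅓)*(-22)*(-22 + 6*14) + (15/8 - ⅛*4²)) = -30*((⅓)*(-22)*(-22 + 84) + (15/8 - ⅛*16)) = -30*((⅓)*(-22)*62 + (15/8 - 2)) = -30*(-1364/3 - ⅛) = -30*(-10915/24) = 54575/4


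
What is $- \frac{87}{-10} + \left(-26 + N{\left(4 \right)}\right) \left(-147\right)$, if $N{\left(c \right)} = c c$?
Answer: $\frac{14787}{10} \approx 1478.7$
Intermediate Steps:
$N{\left(c \right)} = c^{2}$
$- \frac{87}{-10} + \left(-26 + N{\left(4 \right)}\right) \left(-147\right) = - \frac{87}{-10} + \left(-26 + 4^{2}\right) \left(-147\right) = \left(-87\right) \left(- \frac{1}{10}\right) + \left(-26 + 16\right) \left(-147\right) = \frac{87}{10} - -1470 = \frac{87}{10} + 1470 = \frac{14787}{10}$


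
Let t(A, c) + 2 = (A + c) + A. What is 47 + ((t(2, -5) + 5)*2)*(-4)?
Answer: 31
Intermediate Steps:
t(A, c) = -2 + c + 2*A (t(A, c) = -2 + ((A + c) + A) = -2 + (c + 2*A) = -2 + c + 2*A)
47 + ((t(2, -5) + 5)*2)*(-4) = 47 + (((-2 - 5 + 2*2) + 5)*2)*(-4) = 47 + (((-2 - 5 + 4) + 5)*2)*(-4) = 47 + ((-3 + 5)*2)*(-4) = 47 + (2*2)*(-4) = 47 + 4*(-4) = 47 - 16 = 31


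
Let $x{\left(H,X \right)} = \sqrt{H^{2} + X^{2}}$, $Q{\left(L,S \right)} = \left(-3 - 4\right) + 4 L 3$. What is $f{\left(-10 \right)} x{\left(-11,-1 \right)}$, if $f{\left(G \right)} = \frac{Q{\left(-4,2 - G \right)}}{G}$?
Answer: $\frac{11 \sqrt{122}}{2} \approx 60.75$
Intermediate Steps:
$Q{\left(L,S \right)} = -7 + 12 L$
$f{\left(G \right)} = - \frac{55}{G}$ ($f{\left(G \right)} = \frac{-7 + 12 \left(-4\right)}{G} = \frac{-7 - 48}{G} = - \frac{55}{G}$)
$f{\left(-10 \right)} x{\left(-11,-1 \right)} = - \frac{55}{-10} \sqrt{\left(-11\right)^{2} + \left(-1\right)^{2}} = \left(-55\right) \left(- \frac{1}{10}\right) \sqrt{121 + 1} = \frac{11 \sqrt{122}}{2}$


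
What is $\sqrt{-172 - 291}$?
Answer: $i \sqrt{463} \approx 21.517 i$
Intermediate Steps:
$\sqrt{-172 - 291} = \sqrt{-463} = i \sqrt{463}$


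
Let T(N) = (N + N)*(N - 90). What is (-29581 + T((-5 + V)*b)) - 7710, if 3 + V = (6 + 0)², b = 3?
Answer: -38299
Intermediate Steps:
V = 33 (V = -3 + (6 + 0)² = -3 + 6² = -3 + 36 = 33)
T(N) = 2*N*(-90 + N) (T(N) = (2*N)*(-90 + N) = 2*N*(-90 + N))
(-29581 + T((-5 + V)*b)) - 7710 = (-29581 + 2*((-5 + 33)*3)*(-90 + (-5 + 33)*3)) - 7710 = (-29581 + 2*(28*3)*(-90 + 28*3)) - 7710 = (-29581 + 2*84*(-90 + 84)) - 7710 = (-29581 + 2*84*(-6)) - 7710 = (-29581 - 1008) - 7710 = -30589 - 7710 = -38299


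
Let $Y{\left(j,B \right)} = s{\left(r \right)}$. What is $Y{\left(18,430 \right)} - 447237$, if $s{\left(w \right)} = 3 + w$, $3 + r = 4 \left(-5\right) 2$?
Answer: $-447277$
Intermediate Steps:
$r = -43$ ($r = -3 + 4 \left(-5\right) 2 = -3 - 40 = -43$)
$Y{\left(j,B \right)} = -40$ ($Y{\left(j,B \right)} = 3 - 43 = -40$)
$Y{\left(18,430 \right)} - 447237 = -40 - 447237 = -447277$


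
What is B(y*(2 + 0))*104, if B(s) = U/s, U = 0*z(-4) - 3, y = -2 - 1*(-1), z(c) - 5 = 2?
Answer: 156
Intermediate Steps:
z(c) = 7 (z(c) = 5 + 2 = 7)
y = -1 (y = -2 + 1 = -1)
U = -3 (U = 0*7 - 3 = 0 - 3 = -3)
B(s) = -3/s
B(y*(2 + 0))*104 = -3*(-1/(2 + 0))*104 = -3/((-1*2))*104 = -3/(-2)*104 = -3*(-1/2)*104 = (3/2)*104 = 156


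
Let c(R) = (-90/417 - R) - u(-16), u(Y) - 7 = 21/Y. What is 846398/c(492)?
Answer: -268912736/158191 ≈ -1699.9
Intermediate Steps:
u(Y) = 7 + 21/Y
c(R) = -13129/2224 - R (c(R) = (-90/417 - R) - (7 + 21/(-16)) = (-90*1/417 - R) - (7 + 21*(-1/16)) = (-30/139 - R) - (7 - 21/16) = (-30/139 - R) - 1*91/16 = (-30/139 - R) - 91/16 = -13129/2224 - R)
846398/c(492) = 846398/(-13129/2224 - 1*492) = 846398/(-13129/2224 - 492) = 846398/(-1107337/2224) = 846398*(-2224/1107337) = -268912736/158191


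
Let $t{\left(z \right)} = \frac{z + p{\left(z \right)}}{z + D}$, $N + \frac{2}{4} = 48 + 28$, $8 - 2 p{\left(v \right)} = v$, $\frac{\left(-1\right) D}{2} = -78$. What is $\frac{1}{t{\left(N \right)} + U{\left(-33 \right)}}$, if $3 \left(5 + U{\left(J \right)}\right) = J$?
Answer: $- \frac{926}{14649} \approx -0.063213$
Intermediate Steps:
$D = 156$ ($D = \left(-2\right) \left(-78\right) = 156$)
$p{\left(v \right)} = 4 - \frac{v}{2}$
$U{\left(J \right)} = -5 + \frac{J}{3}$
$N = \frac{151}{2}$ ($N = - \frac{1}{2} + \left(48 + 28\right) = - \frac{1}{2} + 76 = \frac{151}{2} \approx 75.5$)
$t{\left(z \right)} = \frac{4 + \frac{z}{2}}{156 + z}$ ($t{\left(z \right)} = \frac{z - \left(-4 + \frac{z}{2}\right)}{z + 156} = \frac{4 + \frac{z}{2}}{156 + z}$)
$\frac{1}{t{\left(N \right)} + U{\left(-33 \right)}} = \frac{1}{\frac{8 + \frac{151}{2}}{2 \left(156 + \frac{151}{2}\right)} + \left(-5 + \frac{1}{3} \left(-33\right)\right)} = \frac{1}{\frac{1}{2} \frac{1}{\frac{463}{2}} \cdot \frac{167}{2} - 16} = \frac{1}{\frac{1}{2} \cdot \frac{2}{463} \cdot \frac{167}{2} - 16} = \frac{1}{\frac{167}{926} - 16} = \frac{1}{- \frac{14649}{926}} = - \frac{926}{14649}$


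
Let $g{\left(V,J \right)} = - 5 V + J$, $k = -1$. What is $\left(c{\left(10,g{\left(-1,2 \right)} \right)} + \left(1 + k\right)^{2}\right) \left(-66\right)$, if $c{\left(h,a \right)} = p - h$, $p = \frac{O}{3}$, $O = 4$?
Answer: $572$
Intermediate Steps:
$g{\left(V,J \right)} = J - 5 V$
$p = \frac{4}{3} \approx 1.3333$
$c{\left(h,a \right)} = \frac{4}{3} - h$
$\left(c{\left(10,g{\left(-1,2 \right)} \right)} + \left(1 + k\right)^{2}\right) \left(-66\right) = \left(\left(\frac{4}{3} - 10\right) + \left(1 - 1\right)^{2}\right) \left(-66\right) = \left(\left(\frac{4}{3} - 10\right) + 0^{2}\right) \left(-66\right) = \left(- \frac{26}{3} + 0\right) \left(-66\right) = \left(- \frac{26}{3}\right) \left(-66\right) = 572$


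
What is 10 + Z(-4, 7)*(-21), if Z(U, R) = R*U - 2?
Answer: 640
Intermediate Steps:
Z(U, R) = -2 + R*U
10 + Z(-4, 7)*(-21) = 10 + (-2 + 7*(-4))*(-21) = 10 + (-2 - 28)*(-21) = 10 - 30*(-21) = 10 + 630 = 640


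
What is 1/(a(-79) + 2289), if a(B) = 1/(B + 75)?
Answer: 4/9155 ≈ 0.00043692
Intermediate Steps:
a(B) = 1/(75 + B)
1/(a(-79) + 2289) = 1/(1/(75 - 79) + 2289) = 1/(1/(-4) + 2289) = 1/(-1/4 + 2289) = 1/(9155/4) = 4/9155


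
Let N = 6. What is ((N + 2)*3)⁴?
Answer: 331776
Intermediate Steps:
((N + 2)*3)⁴ = ((6 + 2)*3)⁴ = (8*3)⁴ = 24⁴ = 331776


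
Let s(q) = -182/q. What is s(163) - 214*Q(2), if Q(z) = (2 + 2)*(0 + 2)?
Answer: -279238/163 ≈ -1713.1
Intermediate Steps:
Q(z) = 8 (Q(z) = 4*2 = 8)
s(163) - 214*Q(2) = -182/163 - 214*8 = -182*1/163 - 1712 = -182/163 - 1712 = -279238/163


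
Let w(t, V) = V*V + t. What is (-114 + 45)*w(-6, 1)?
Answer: 345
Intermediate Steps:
w(t, V) = t + V**2 (w(t, V) = V**2 + t = t + V**2)
(-114 + 45)*w(-6, 1) = (-114 + 45)*(-6 + 1**2) = -69*(-6 + 1) = -69*(-5) = 345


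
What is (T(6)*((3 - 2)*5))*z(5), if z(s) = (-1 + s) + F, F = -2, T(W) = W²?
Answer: 360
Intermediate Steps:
z(s) = -3 + s (z(s) = (-1 + s) - 2 = -3 + s)
(T(6)*((3 - 2)*5))*z(5) = (6²*((3 - 2)*5))*(-3 + 5) = (36*(1*5))*2 = (36*5)*2 = 180*2 = 360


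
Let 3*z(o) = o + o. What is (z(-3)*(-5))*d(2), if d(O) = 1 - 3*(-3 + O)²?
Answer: -20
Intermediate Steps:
z(o) = 2*o/3 (z(o) = (o + o)/3 = (2*o)/3 = 2*o/3)
(z(-3)*(-5))*d(2) = (((⅔)*(-3))*(-5))*(1 - 3*(-3 + 2)²) = (-2*(-5))*(1 - 3*(-1)²) = 10*(1 - 3*1) = 10*(1 - 3) = 10*(-2) = -20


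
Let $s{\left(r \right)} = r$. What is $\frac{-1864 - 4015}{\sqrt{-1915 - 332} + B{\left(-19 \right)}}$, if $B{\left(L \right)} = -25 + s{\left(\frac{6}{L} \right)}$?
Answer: $\frac{53728181}{1042528} + \frac{2122319 i \sqrt{2247}}{1042528} \approx 51.536 + 96.499 i$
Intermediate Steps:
$B{\left(L \right)} = -25 + \frac{6}{L}$
$\frac{-1864 - 4015}{\sqrt{-1915 - 332} + B{\left(-19 \right)}} = \frac{-1864 - 4015}{\sqrt{-1915 - 332} - \left(25 - \frac{6}{-19}\right)} = - \frac{5879}{\sqrt{-2247} + \left(-25 + 6 \left(- \frac{1}{19}\right)\right)} = - \frac{5879}{i \sqrt{2247} - \frac{481}{19}} = - \frac{5879}{- \frac{481}{19} + i \sqrt{2247}}$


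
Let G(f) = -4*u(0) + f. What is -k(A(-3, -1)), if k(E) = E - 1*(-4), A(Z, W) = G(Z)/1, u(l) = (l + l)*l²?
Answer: -1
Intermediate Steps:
u(l) = 2*l³ (u(l) = (2*l)*l² = 2*l³)
G(f) = f (G(f) = -8*0³ + f = -8*0 + f = -4*0 + f = 0 + f = f)
A(Z, W) = Z (A(Z, W) = Z/1 = Z*1 = Z)
k(E) = 4 + E (k(E) = E + 4 = 4 + E)
-k(A(-3, -1)) = -(4 - 3) = -1*1 = -1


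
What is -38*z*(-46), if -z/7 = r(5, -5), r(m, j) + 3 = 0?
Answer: 36708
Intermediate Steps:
r(m, j) = -3 (r(m, j) = -3 + 0 = -3)
z = 21 (z = -7*(-3) = 21)
-38*z*(-46) = -38*21*(-46) = -798*(-46) = 36708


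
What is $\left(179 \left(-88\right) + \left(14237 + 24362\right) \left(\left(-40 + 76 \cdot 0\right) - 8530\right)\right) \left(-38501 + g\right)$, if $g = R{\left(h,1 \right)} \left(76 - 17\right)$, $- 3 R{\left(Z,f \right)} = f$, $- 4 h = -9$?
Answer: $\frac{38228970690284}{3} \approx 1.2743 \cdot 10^{13}$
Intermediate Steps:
$h = \frac{9}{4}$ ($h = \left(- \frac{1}{4}\right) \left(-9\right) = \frac{9}{4} \approx 2.25$)
$R{\left(Z,f \right)} = - \frac{f}{3}$
$g = - \frac{59}{3}$ ($g = \left(- \frac{1}{3}\right) 1 \left(76 - 17\right) = \left(- \frac{1}{3}\right) 59 = - \frac{59}{3} \approx -19.667$)
$\left(179 \left(-88\right) + \left(14237 + 24362\right) \left(\left(-40 + 76 \cdot 0\right) - 8530\right)\right) \left(-38501 + g\right) = \left(179 \left(-88\right) + \left(14237 + 24362\right) \left(\left(-40 + 76 \cdot 0\right) - 8530\right)\right) \left(-38501 - \frac{59}{3}\right) = \left(-15752 + 38599 \left(\left(-40 + 0\right) - 8530\right)\right) \left(- \frac{115562}{3}\right) = \left(-15752 + 38599 \left(-40 - 8530\right)\right) \left(- \frac{115562}{3}\right) = \left(-15752 + 38599 \left(-8570\right)\right) \left(- \frac{115562}{3}\right) = \left(-15752 - 330793430\right) \left(- \frac{115562}{3}\right) = \left(-330809182\right) \left(- \frac{115562}{3}\right) = \frac{38228970690284}{3}$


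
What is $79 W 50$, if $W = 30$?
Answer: $118500$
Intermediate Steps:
$79 W 50 = 79 \cdot 30 \cdot 50 = 2370 \cdot 50 = 118500$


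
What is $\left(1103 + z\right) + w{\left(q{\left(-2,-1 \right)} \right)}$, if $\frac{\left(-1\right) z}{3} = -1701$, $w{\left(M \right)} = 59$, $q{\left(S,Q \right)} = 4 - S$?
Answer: $6265$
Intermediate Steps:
$z = 5103$ ($z = \left(-3\right) \left(-1701\right) = 5103$)
$\left(1103 + z\right) + w{\left(q{\left(-2,-1 \right)} \right)} = \left(1103 + 5103\right) + 59 = 6206 + 59 = 6265$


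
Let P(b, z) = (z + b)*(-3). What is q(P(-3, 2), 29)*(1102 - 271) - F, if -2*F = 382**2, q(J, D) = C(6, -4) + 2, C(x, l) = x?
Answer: 79610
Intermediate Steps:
P(b, z) = -3*b - 3*z (P(b, z) = (b + z)*(-3) = -3*b - 3*z)
q(J, D) = 8 (q(J, D) = 6 + 2 = 8)
F = -72962 (F = -1/2*382**2 = -1/2*145924 = -72962)
q(P(-3, 2), 29)*(1102 - 271) - F = 8*(1102 - 271) - 1*(-72962) = 8*831 + 72962 = 6648 + 72962 = 79610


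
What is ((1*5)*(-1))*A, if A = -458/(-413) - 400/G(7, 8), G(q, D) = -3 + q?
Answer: 204210/413 ≈ 494.46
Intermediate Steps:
A = -40842/413 (A = -458/(-413) - 400/(-3 + 7) = -458*(-1/413) - 400/4 = 458/413 - 400*¼ = 458/413 - 100 = -40842/413 ≈ -98.891)
((1*5)*(-1))*A = ((1*5)*(-1))*(-40842/413) = (5*(-1))*(-40842/413) = -5*(-40842/413) = 204210/413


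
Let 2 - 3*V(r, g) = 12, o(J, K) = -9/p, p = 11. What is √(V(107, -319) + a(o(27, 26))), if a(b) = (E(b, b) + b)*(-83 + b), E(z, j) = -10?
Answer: 2*√245958/33 ≈ 30.057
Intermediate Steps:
o(J, K) = -9/11
V(r, g) = -10/3 (V(r, g) = ⅔ - ⅓*12 = ⅔ - 4 = -10/3)
a(b) = (-83 + b)*(-10 + b) (a(b) = (-10 + b)*(-83 + b) = (-83 + b)*(-10 + b))
√(V(107, -319) + a(o(27, 26))) = √(-10/3 + (830 + (-9/11)² - 93*(-9/11))) = √(-10/3 + (830 + 81/121 + 837/11)) = √(-10/3 + 109718/121) = √(327944/363) = 2*√245958/33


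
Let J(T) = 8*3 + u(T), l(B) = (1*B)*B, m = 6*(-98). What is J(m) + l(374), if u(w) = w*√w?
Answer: 139900 - 8232*I*√3 ≈ 1.399e+5 - 14258.0*I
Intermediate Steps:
m = -588
l(B) = B² (l(B) = B*B = B²)
u(w) = w^(3/2)
J(T) = 24 + T^(3/2) (J(T) = 8*3 + T^(3/2) = 24 + T^(3/2))
J(m) + l(374) = (24 + (-588)^(3/2)) + 374² = (24 - 8232*I*√3) + 139876 = 139900 - 8232*I*√3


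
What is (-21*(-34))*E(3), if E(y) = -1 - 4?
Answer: -3570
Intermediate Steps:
E(y) = -5
(-21*(-34))*E(3) = -21*(-34)*(-5) = 714*(-5) = -3570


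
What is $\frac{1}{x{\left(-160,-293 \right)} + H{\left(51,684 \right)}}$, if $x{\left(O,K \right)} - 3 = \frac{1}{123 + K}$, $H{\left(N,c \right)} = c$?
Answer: $\frac{170}{116789} \approx 0.0014556$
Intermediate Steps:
$x{\left(O,K \right)} = 3 + \frac{1}{123 + K}$
$\frac{1}{x{\left(-160,-293 \right)} + H{\left(51,684 \right)}} = \frac{1}{\frac{370 + 3 \left(-293\right)}{123 - 293} + 684} = \frac{1}{\frac{370 - 879}{-170} + 684} = \frac{1}{\left(- \frac{1}{170}\right) \left(-509\right) + 684} = \frac{1}{\frac{509}{170} + 684} = \frac{1}{\frac{116789}{170}} = \frac{170}{116789}$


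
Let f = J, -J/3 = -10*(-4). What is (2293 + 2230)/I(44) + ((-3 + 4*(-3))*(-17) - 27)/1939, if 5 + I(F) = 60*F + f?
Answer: 9343517/4876585 ≈ 1.9160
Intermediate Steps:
J = -120 (J = -(-30)*(-4) = -3*40 = -120)
f = -120
I(F) = -125 + 60*F (I(F) = -5 + (60*F - 120) = -5 + (-120 + 60*F) = -125 + 60*F)
(2293 + 2230)/I(44) + ((-3 + 4*(-3))*(-17) - 27)/1939 = (2293 + 2230)/(-125 + 60*44) + ((-3 + 4*(-3))*(-17) - 27)/1939 = 4523/(-125 + 2640) + ((-3 - 12)*(-17) - 27)*(1/1939) = 4523/2515 + (-15*(-17) - 27)*(1/1939) = 4523*(1/2515) + (255 - 27)*(1/1939) = 4523/2515 + 228*(1/1939) = 4523/2515 + 228/1939 = 9343517/4876585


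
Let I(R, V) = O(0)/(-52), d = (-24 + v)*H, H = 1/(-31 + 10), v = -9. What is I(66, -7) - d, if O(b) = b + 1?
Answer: -579/364 ≈ -1.5907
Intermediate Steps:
O(b) = 1 + b
H = -1/21 (H = 1/(-21) = -1/21 ≈ -0.047619)
d = 11/7 (d = (-24 - 9)*(-1/21) = -33*(-1/21) = 11/7 ≈ 1.5714)
I(R, V) = -1/52 (I(R, V) = (1 + 0)/(-52) = 1*(-1/52) = -1/52)
I(66, -7) - d = -1/52 - 1*11/7 = -1/52 - 11/7 = -579/364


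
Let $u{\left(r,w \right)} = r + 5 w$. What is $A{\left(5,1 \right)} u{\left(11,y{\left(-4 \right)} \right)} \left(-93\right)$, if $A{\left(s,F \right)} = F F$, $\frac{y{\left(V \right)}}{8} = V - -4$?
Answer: $-1023$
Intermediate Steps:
$y{\left(V \right)} = 32 + 8 V$ ($y{\left(V \right)} = 8 \left(V - -4\right) = 8 \left(V + 4\right) = 8 \left(4 + V\right) = 32 + 8 V$)
$A{\left(s,F \right)} = F^{2}$
$A{\left(5,1 \right)} u{\left(11,y{\left(-4 \right)} \right)} \left(-93\right) = 1^{2} \left(11 + 5 \left(32 + 8 \left(-4\right)\right)\right) \left(-93\right) = 1 \left(11 + 5 \left(32 - 32\right)\right) \left(-93\right) = 1 \left(11 + 5 \cdot 0\right) \left(-93\right) = 1 \left(11 + 0\right) \left(-93\right) = 1 \cdot 11 \left(-93\right) = 11 \left(-93\right) = -1023$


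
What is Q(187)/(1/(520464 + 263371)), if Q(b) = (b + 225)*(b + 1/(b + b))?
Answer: 11293051029390/187 ≈ 6.0391e+10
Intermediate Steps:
Q(b) = (225 + b)*(b + 1/(2*b))
Q(187)/(1/(520464 + 263371)) = (½ + 187² + 225*187 + (225/2)/187)/(1/(520464 + 263371)) = (½ + 34969 + 42075 + (225/2)*(1/187))/(1/783835) = (½ + 34969 + 42075 + 225/374)/(1/783835) = (14407434/187)*783835 = 11293051029390/187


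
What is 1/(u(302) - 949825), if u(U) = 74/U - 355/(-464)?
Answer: -70064/66548468027 ≈ -1.0528e-6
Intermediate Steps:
u(U) = 355/464 + 74/U (u(U) = 74/U - 355*(-1/464) = 74/U + 355/464 = 355/464 + 74/U)
1/(u(302) - 949825) = 1/((355/464 + 74/302) - 949825) = 1/((355/464 + 74*(1/302)) - 949825) = 1/((355/464 + 37/151) - 949825) = 1/(70773/70064 - 949825) = 1/(-66548468027/70064) = -70064/66548468027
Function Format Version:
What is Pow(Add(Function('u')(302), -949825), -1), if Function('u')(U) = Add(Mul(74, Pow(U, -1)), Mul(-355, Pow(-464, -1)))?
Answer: Rational(-70064, 66548468027) ≈ -1.0528e-6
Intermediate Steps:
Function('u')(U) = Add(Rational(355, 464), Mul(74, Pow(U, -1))) (Function('u')(U) = Add(Mul(74, Pow(U, -1)), Mul(-355, Rational(-1, 464))) = Add(Mul(74, Pow(U, -1)), Rational(355, 464)) = Add(Rational(355, 464), Mul(74, Pow(U, -1))))
Pow(Add(Function('u')(302), -949825), -1) = Pow(Add(Add(Rational(355, 464), Mul(74, Pow(302, -1))), -949825), -1) = Pow(Add(Add(Rational(355, 464), Mul(74, Rational(1, 302))), -949825), -1) = Pow(Add(Add(Rational(355, 464), Rational(37, 151)), -949825), -1) = Pow(Add(Rational(70773, 70064), -949825), -1) = Pow(Rational(-66548468027, 70064), -1) = Rational(-70064, 66548468027)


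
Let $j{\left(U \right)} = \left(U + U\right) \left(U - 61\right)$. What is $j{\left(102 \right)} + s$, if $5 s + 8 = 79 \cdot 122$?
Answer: $10290$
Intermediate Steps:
$j{\left(U \right)} = 2 U \left(-61 + U\right)$
$s = 1926$ ($s = - \frac{8}{5} + \frac{79 \cdot 122}{5} = - \frac{8}{5} + \frac{1}{5} \cdot 9638 = - \frac{8}{5} + \frac{9638}{5} = 1926$)
$j{\left(102 \right)} + s = 2 \cdot 102 \left(-61 + 102\right) + 1926 = 2 \cdot 102 \cdot 41 + 1926 = 8364 + 1926 = 10290$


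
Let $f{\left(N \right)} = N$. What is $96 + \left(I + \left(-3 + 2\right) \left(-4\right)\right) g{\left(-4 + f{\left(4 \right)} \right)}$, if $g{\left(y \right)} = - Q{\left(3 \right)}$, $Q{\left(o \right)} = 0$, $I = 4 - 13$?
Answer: $96$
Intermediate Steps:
$I = -9$ ($I = 4 - 13 = -9$)
$g{\left(y \right)} = 0$ ($g{\left(y \right)} = \left(-1\right) 0 = 0$)
$96 + \left(I + \left(-3 + 2\right) \left(-4\right)\right) g{\left(-4 + f{\left(4 \right)} \right)} = 96 + \left(-9 + \left(-3 + 2\right) \left(-4\right)\right) 0 = 96 + \left(-9 - -4\right) 0 = 96 + \left(-9 + 4\right) 0 = 96 - 0 = 96 + 0 = 96$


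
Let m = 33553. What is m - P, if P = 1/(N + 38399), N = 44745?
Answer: 2789730631/83144 ≈ 33553.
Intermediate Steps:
P = 1/83144 (P = 1/(44745 + 38399) = 1/83144 ≈ 1.2027e-5)
m - P = 33553 - 1*1/83144 = 33553 - 1/83144 = 2789730631/83144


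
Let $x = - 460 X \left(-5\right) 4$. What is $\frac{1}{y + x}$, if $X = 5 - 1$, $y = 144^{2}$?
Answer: $\frac{1}{57536} \approx 1.738 \cdot 10^{-5}$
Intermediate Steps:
$y = 20736$
$X = 4$
$x = 36800$ ($x = - 460 \cdot 4 \left(-5\right) 4 = - 460 \left(\left(-20\right) 4\right) = \left(-460\right) \left(-80\right) = 36800$)
$\frac{1}{y + x} = \frac{1}{20736 + 36800} = \frac{1}{57536}$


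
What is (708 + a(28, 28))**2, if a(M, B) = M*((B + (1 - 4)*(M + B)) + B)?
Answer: 5895184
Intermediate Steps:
a(M, B) = M*(-B - 3*M) (a(M, B) = M*((B - 3*(B + M)) + B) = M*((B + (-3*B - 3*M)) + B) = M*((-3*M - 2*B) + B) = M*(-B - 3*M))
(708 + a(28, 28))**2 = (708 - 1*28*(28 + 3*28))**2 = (708 - 1*28*(28 + 84))**2 = (708 - 1*28*112)**2 = (708 - 3136)**2 = (-2428)**2 = 5895184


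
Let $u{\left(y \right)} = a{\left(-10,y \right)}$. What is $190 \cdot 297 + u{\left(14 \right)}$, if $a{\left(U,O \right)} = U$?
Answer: $56420$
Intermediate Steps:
$u{\left(y \right)} = -10$
$190 \cdot 297 + u{\left(14 \right)} = 190 \cdot 297 - 10 = 56430 - 10 = 56420$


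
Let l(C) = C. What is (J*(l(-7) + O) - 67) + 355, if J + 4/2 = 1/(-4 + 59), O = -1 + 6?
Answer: 16058/55 ≈ 291.96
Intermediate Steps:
O = 5
J = -109/55 (J = -2 + 1/(-4 + 59) = -2 + 1/55 = -109/55 ≈ -1.9818)
(J*(l(-7) + O) - 67) + 355 = (-109*(-7 + 5)/55 - 67) + 355 = (-109/55*(-2) - 67) + 355 = (218/55 - 67) + 355 = -3467/55 + 355 = 16058/55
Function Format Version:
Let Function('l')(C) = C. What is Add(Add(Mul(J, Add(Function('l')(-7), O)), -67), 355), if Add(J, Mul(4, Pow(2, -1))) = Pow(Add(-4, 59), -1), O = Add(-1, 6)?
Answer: Rational(16058, 55) ≈ 291.96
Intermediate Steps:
O = 5
J = Rational(-109, 55) (J = Add(-2, Pow(Add(-4, 59), -1)) = Add(-2, Pow(55, -1)) = Add(-2, Rational(1, 55)) = Rational(-109, 55) ≈ -1.9818)
Add(Add(Mul(J, Add(Function('l')(-7), O)), -67), 355) = Add(Add(Mul(Rational(-109, 55), Add(-7, 5)), -67), 355) = Add(Add(Mul(Rational(-109, 55), -2), -67), 355) = Add(Add(Rational(218, 55), -67), 355) = Add(Rational(-3467, 55), 355) = Rational(16058, 55)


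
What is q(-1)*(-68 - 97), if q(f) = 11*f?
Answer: 1815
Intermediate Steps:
q(-1)*(-68 - 97) = (11*(-1))*(-68 - 97) = -11*(-165) = 1815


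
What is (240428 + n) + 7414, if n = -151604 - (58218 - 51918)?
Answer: 89938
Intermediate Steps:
n = -157904 (n = -151604 - 1*6300 = -151604 - 6300 = -157904)
(240428 + n) + 7414 = (240428 - 157904) + 7414 = 82524 + 7414 = 89938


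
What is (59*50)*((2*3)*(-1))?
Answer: -17700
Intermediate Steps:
(59*50)*((2*3)*(-1)) = 2950*(6*(-1)) = 2950*(-6) = -17700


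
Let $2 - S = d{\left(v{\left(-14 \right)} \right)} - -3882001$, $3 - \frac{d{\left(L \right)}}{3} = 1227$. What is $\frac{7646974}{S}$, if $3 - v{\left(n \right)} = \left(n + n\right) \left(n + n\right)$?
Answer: $- \frac{7646974}{3878327} \approx -1.9717$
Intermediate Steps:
$v{\left(n \right)} = 3 - 4 n^{2}$ ($v{\left(n \right)} = 3 - \left(n + n\right) \left(n + n\right) = 3 - 2 n 2 n = 3 - 4 n^{2}$)
$d{\left(L \right)} = -3672$ ($d{\left(L \right)} = 9 - 3681 = -3672$)
$S = -3878327$ ($S = 2 - \left(-3672 - -3882001\right) = 2 - \left(-3672 + 3882001\right) = 2 - 3878329 = -3878327$)
$\frac{7646974}{S} = \frac{7646974}{-3878327} = 7646974 \left(- \frac{1}{3878327}\right) = - \frac{7646974}{3878327}$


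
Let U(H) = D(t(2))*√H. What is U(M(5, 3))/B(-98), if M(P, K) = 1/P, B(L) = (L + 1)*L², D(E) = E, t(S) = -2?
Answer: √5/2328970 ≈ 9.6011e-7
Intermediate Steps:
B(L) = L²*(1 + L) (B(L) = (1 + L)*L² = L²*(1 + L))
U(H) = -2*√H
U(M(5, 3))/B(-98) = (-2*√5/5)/(((-98)²*(1 - 98))) = (-2*√5/5)/((9604*(-97))) = -2*√5/5/(-931588) = -2*√5/5*(-1/931588) = √5/2328970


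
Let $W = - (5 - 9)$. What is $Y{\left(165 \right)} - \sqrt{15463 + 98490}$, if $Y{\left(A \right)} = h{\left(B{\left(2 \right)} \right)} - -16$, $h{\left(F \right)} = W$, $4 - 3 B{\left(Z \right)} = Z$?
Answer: $20 - \sqrt{113953} \approx -317.57$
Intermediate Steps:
$B{\left(Z \right)} = \frac{4}{3} - \frac{Z}{3}$
$W = 4$ ($W = \left(-1\right) \left(-4\right) = 4$)
$h{\left(F \right)} = 4$
$Y{\left(A \right)} = 20$ ($Y{\left(A \right)} = 4 - -16 = 4 + 16 = 20$)
$Y{\left(165 \right)} - \sqrt{15463 + 98490} = 20 - \sqrt{15463 + 98490} = 20 - \sqrt{113953}$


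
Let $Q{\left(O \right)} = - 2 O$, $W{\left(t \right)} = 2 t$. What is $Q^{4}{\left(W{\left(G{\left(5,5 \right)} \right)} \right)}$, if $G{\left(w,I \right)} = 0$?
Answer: $0$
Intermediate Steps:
$Q^{4}{\left(W{\left(G{\left(5,5 \right)} \right)} \right)} = \left(- 2 \cdot 2 \cdot 0\right)^{4} = \left(\left(-2\right) 0\right)^{4} = 0^{4} = 0$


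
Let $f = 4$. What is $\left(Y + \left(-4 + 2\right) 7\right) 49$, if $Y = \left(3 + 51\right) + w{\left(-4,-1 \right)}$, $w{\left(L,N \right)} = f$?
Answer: $2156$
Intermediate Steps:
$w{\left(L,N \right)} = 4$
$Y = 58$ ($Y = \left(3 + 51\right) + 4 = 54 + 4 = 58$)
$\left(Y + \left(-4 + 2\right) 7\right) 49 = \left(58 + \left(-4 + 2\right) 7\right) 49 = \left(58 - 14\right) 49 = 44 \cdot 49 = 2156$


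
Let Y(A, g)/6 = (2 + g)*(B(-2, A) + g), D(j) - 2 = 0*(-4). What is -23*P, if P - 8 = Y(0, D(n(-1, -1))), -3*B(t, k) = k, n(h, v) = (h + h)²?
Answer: -1288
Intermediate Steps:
n(h, v) = 4*h² (n(h, v) = (2*h)² = 4*h²)
D(j) = 2 (D(j) = 2 + 0*(-4) = 2 + 0 = 2)
B(t, k) = -k/3
Y(A, g) = 6*(2 + g)*(g - A/3) (Y(A, g) = 6*((2 + g)*(-A/3 + g)) = 6*((2 + g)*(g - A/3)) = 6*(2 + g)*(g - A/3))
P = 56 (P = 8 + (-4*0 + 6*2² + 12*2 - 2*0*2) = 8 + (0 + 6*4 + 24 + 0) = 8 + (0 + 24 + 24 + 0) = 8 + 48 = 56)
-23*P = -23*56 = -1288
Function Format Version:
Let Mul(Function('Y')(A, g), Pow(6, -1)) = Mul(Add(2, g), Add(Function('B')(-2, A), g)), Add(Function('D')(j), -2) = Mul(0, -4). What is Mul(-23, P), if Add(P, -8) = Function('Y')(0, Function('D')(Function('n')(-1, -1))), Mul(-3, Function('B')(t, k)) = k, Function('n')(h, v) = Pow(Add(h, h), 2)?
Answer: -1288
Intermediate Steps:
Function('n')(h, v) = Mul(4, Pow(h, 2)) (Function('n')(h, v) = Pow(Mul(2, h), 2) = Mul(4, Pow(h, 2)))
Function('D')(j) = 2 (Function('D')(j) = Add(2, Mul(0, -4)) = Add(2, 0) = 2)
Function('B')(t, k) = Mul(Rational(-1, 3), k)
Function('Y')(A, g) = Mul(6, Add(2, g), Add(g, Mul(Rational(-1, 3), A))) (Function('Y')(A, g) = Mul(6, Mul(Add(2, g), Add(Mul(Rational(-1, 3), A), g))) = Mul(6, Mul(Add(2, g), Add(g, Mul(Rational(-1, 3), A)))) = Mul(6, Add(2, g), Add(g, Mul(Rational(-1, 3), A))))
P = 56 (P = Add(8, Add(Mul(-4, 0), Mul(6, Pow(2, 2)), Mul(12, 2), Mul(-2, 0, 2))) = Add(8, Add(0, Mul(6, 4), 24, 0)) = Add(8, Add(0, 24, 24, 0)) = Add(8, 48) = 56)
Mul(-23, P) = Mul(-23, 56) = -1288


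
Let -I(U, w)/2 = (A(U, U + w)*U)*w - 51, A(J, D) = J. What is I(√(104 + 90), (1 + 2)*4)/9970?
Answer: -2277/4985 ≈ -0.45677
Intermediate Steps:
I(U, w) = 102 - 2*w*U² (I(U, w) = -2*((U*U)*w - 51) = -2*(U²*w - 51) = -2*(w*U² - 51) = -2*(-51 + w*U²) = 102 - 2*w*U²)
I(√(104 + 90), (1 + 2)*4)/9970 = (102 - 2*(1 + 2)*4*(√(104 + 90))²)/9970 = (102 - 2*3*4*(√194)²)*(1/9970) = (102 - 2*12*194)*(1/9970) = (102 - 4656)*(1/9970) = -4554*1/9970 = -2277/4985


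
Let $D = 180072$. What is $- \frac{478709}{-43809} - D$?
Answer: $- \frac{7888295539}{43809} \approx -1.8006 \cdot 10^{5}$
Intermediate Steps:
$- \frac{478709}{-43809} - D = - \frac{478709}{-43809} - 180072 = \left(-478709\right) \left(- \frac{1}{43809}\right) - 180072 = \frac{478709}{43809} - 180072 = - \frac{7888295539}{43809}$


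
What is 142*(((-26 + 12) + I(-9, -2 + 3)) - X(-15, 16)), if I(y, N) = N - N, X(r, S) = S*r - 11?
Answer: 33654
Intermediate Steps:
X(r, S) = -11 + S*r
I(y, N) = 0
142*(((-26 + 12) + I(-9, -2 + 3)) - X(-15, 16)) = 142*(((-26 + 12) + 0) - (-11 + 16*(-15))) = 142*((-14 + 0) - (-11 - 240)) = 142*(-14 - 1*(-251)) = 142*(-14 + 251) = 142*237 = 33654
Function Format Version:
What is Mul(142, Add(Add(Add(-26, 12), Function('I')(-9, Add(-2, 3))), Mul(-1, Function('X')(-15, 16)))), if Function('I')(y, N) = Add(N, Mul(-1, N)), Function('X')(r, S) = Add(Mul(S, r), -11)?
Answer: 33654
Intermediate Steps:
Function('X')(r, S) = Add(-11, Mul(S, r))
Function('I')(y, N) = 0
Mul(142, Add(Add(Add(-26, 12), Function('I')(-9, Add(-2, 3))), Mul(-1, Function('X')(-15, 16)))) = Mul(142, Add(Add(Add(-26, 12), 0), Mul(-1, Add(-11, Mul(16, -15))))) = Mul(142, Add(Add(-14, 0), Mul(-1, Add(-11, -240)))) = Mul(142, Add(-14, Mul(-1, -251))) = Mul(142, Add(-14, 251)) = Mul(142, 237) = 33654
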